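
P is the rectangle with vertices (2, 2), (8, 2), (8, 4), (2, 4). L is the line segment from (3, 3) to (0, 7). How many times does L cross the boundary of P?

1

The segment meets the boundary at (2.25,4).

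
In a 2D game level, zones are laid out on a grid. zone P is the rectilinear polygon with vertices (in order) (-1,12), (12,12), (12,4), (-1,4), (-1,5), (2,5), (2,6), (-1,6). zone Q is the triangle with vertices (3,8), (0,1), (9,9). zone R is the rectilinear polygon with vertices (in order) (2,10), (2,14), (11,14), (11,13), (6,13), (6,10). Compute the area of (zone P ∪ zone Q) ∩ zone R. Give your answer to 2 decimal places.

8.00

The region (zone P ∪ zone Q) ∩ zone R is the polygon with vertices (6,12), (6,10), (2,10), (2,12).
By the shoelace formula its area is 8.00.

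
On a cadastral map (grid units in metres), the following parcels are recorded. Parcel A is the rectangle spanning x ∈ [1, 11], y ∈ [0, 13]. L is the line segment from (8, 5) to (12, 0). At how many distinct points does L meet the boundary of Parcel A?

The segment meets the boundary at (11,1.25).

1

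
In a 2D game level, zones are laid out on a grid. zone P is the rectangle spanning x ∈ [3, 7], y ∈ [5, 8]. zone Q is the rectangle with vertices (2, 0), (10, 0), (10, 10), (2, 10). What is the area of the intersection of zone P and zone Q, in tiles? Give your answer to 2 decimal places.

|zone P∩zone Q|: x∈[3,7], y∈[5,8] → 4·3 = 12.

12.00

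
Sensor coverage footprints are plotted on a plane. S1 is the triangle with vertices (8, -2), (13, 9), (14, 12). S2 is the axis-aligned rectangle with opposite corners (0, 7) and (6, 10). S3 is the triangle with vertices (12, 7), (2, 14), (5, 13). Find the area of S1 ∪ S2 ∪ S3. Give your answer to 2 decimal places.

By inclusion–exclusion:
Individual areas: |S1| = 2, |S2| = 18, |S3| = 5.5.
|S1∩S2| = 0.
|S1∩S3| = 0.0009.
|S2∩S3| = 0.
|S1∩S2∩S3| = 0.
|S1 ∪ S2 ∪ S3| = 25.5 − 0.0009 + 0 = 25.50.

25.50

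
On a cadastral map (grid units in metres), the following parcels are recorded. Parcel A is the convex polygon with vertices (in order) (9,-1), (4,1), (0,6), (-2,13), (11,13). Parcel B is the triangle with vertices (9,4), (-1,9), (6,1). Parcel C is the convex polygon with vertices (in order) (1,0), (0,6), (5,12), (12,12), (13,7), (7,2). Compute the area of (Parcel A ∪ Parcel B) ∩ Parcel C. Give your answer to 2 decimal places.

79.14

The region (Parcel A ∪ Parcel B) ∩ Parcel C is the polygon with vertices (0,6), (5,12), (10.857,12), (9.757,4.297), (7,2), (4,1).
By the shoelace formula its area is 79.14.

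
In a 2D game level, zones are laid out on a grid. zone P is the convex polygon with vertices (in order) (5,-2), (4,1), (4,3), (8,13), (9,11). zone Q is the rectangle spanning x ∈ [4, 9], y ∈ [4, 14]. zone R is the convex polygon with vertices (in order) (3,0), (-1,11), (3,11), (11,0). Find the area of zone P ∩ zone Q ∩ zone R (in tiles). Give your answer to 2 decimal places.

5.29

The intersection is the polygon with vertices (6.846,4), (4.4,4), (5.71,7.274), (7.216,5.203).
By the shoelace formula its area is 5.29.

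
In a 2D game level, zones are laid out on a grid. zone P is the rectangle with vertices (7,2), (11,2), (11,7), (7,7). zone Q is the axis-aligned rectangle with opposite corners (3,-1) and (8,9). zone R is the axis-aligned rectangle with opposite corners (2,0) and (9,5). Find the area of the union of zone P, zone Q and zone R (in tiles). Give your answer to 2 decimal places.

By inclusion–exclusion:
Individual areas: |zone P| = 20, |zone Q| = 50, |zone R| = 35.
|zone P∩zone Q|: x∈[7,8], y∈[2,7] → 1·5 = 5.
|zone P∩zone R|: x∈[7,9], y∈[2,5] → 2·3 = 6.
|zone Q∩zone R|: x∈[3,8], y∈[0,5] → 5·5 = 25.
|zone P∩zone Q∩zone R| = 3.
|zone P ∪ zone Q ∪ zone R| = 105 − 36 + 3 = 72.00.

72.00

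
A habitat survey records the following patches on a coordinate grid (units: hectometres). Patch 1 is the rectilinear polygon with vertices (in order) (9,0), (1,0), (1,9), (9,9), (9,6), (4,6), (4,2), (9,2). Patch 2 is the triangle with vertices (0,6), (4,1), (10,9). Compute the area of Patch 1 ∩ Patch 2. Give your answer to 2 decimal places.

20.71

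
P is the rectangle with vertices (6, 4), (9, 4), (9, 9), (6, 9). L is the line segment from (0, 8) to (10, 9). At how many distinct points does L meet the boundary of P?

2

The segment meets the boundary at (9,8.9), (6,8.6).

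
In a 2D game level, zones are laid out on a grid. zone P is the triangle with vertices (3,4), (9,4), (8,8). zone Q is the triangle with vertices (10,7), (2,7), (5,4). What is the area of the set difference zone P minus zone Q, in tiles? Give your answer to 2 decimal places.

5.81

|zone P| = 12, |zone P∩zone Q| = 6.1872.
|zone P ∖ zone Q| = |zone P| − |zone P∩zone Q| = 12 − 6.1872 = 5.81.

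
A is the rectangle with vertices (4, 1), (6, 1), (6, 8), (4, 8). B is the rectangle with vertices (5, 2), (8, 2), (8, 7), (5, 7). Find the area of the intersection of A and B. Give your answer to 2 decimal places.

5.00

|A∩B|: x∈[5,6], y∈[2,7] → 1·5 = 5.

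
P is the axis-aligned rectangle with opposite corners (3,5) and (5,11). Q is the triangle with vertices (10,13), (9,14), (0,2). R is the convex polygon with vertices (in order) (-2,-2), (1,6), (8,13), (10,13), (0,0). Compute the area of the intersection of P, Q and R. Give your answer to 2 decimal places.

1.87

The intersection is the polygon with vertices (3,5.3), (3,6), (5,8.667), (5,7.5).
By the shoelace formula its area is 1.87.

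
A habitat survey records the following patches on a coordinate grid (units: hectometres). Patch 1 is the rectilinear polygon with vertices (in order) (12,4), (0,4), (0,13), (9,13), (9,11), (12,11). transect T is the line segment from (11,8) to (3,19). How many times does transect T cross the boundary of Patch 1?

The segment meets the boundary at (7.364,13).

1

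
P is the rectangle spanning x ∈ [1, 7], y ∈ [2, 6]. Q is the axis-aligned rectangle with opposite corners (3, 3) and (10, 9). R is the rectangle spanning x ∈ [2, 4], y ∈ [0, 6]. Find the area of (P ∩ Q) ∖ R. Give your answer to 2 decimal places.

|P ∩ Q| = 12.
|(P ∩ Q) ∩ R| = 3.
|(P ∩ Q) ∖ R| = 12 − 3 = 9.00.

9.00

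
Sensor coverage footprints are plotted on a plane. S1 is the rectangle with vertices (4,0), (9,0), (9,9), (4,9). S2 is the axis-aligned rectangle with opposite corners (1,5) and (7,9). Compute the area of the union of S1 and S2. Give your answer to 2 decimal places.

57.00

By inclusion–exclusion:
Individual areas: |S1| = 45, |S2| = 24.
|S1∩S2|: x∈[4,7], y∈[5,9] → 3·4 = 12.
|S1 ∪ S2| = 69 − 12 = 57.00.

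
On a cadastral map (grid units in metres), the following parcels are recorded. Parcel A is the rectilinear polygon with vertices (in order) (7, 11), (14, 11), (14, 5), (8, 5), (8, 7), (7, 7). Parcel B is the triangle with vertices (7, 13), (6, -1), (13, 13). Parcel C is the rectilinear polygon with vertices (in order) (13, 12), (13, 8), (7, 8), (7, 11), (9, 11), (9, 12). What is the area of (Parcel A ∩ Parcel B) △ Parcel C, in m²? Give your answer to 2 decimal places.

|Parcel A ∩ Parcel B| = 19.
|(Parcel A ∩ Parcel B) ∩ Parcel C| = 12.75.
|(Parcel A ∩ Parcel B) △ Parcel C| = 19 + 22 − 25.5 = 15.50.

15.50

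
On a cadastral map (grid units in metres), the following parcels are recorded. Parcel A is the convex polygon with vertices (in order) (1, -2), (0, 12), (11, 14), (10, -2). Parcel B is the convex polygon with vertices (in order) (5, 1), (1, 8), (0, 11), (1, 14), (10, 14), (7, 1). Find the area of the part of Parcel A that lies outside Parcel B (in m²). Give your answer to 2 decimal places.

73.10

|Parcel A| = 150, |Parcel A∩Parcel B| = 76.9014.
|Parcel A ∖ Parcel B| = |Parcel A| − |Parcel A∩Parcel B| = 150 − 76.9014 = 73.10.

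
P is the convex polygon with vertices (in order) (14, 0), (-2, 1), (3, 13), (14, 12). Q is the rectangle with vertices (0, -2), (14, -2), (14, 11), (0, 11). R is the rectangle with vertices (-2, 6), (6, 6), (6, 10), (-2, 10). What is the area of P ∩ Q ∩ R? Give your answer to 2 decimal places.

The intersection is the polygon with vertices (1.75,10), (6,10), (6,6), (0.083,6).
By the shoelace formula its area is 20.33.

20.33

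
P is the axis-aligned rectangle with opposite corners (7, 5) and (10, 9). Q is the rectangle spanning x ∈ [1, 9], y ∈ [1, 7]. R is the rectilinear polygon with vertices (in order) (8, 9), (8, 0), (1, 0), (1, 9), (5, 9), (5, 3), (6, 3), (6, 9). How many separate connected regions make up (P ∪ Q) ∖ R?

2

(P ∪ Q) ∖ R splits into 2 disjoint pieces (area 12, area 4).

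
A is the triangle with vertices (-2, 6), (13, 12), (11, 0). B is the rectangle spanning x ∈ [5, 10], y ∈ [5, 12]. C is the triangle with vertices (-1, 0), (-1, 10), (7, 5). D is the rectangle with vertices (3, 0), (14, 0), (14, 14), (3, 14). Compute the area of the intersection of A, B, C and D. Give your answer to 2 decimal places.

1.25

The intersection is the polygon with vertices (5,6.25), (7,5), (5,5).
By the shoelace formula its area is 1.25.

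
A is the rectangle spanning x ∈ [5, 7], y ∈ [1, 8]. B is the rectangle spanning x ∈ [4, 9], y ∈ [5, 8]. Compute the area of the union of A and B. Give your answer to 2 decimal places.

By inclusion–exclusion:
Individual areas: |A| = 14, |B| = 15.
|A∩B|: x∈[5,7], y∈[5,8] → 2·3 = 6.
|A ∪ B| = 29 − 6 = 23.00.

23.00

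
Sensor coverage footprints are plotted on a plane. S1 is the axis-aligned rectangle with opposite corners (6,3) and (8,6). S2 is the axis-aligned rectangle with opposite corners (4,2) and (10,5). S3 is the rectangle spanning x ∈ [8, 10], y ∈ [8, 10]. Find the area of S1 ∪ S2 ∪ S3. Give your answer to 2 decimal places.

By inclusion–exclusion:
Individual areas: |S1| = 6, |S2| = 18, |S3| = 4.
|S1∩S2|: x∈[6,8], y∈[3,5] → 2·2 = 4.
|S1∩S3| = 0 (no overlap).
|S2∩S3| = 0 (no overlap).
|S1∩S2∩S3| = 0.
|S1 ∪ S2 ∪ S3| = 28 − 4 + 0 = 24.00.

24.00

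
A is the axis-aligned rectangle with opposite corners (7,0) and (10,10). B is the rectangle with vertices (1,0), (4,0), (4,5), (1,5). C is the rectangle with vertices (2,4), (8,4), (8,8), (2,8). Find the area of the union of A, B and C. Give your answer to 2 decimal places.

63.00

By inclusion–exclusion:
Individual areas: |A| = 30, |B| = 15, |C| = 24.
|A∩B| = 0 (no overlap).
|A∩C|: x∈[7,8], y∈[4,8] → 1·4 = 4.
|B∩C|: x∈[2,4], y∈[4,5] → 2·1 = 2.
|A∩B∩C| = 0.
|A ∪ B ∪ C| = 69 − 6 + 0 = 63.00.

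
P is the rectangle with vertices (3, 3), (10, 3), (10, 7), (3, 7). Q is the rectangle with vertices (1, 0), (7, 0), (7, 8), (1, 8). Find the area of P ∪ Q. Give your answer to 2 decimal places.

By inclusion–exclusion:
Individual areas: |P| = 28, |Q| = 48.
|P∩Q|: x∈[3,7], y∈[3,7] → 4·4 = 16.
|P ∪ Q| = 76 − 16 = 60.00.

60.00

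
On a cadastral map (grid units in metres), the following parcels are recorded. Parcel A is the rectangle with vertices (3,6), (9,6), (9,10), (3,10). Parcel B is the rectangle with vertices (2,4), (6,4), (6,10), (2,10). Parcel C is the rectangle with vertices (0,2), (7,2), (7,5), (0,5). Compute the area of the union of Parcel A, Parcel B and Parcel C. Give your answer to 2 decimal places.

53.00

By inclusion–exclusion:
Individual areas: |Parcel A| = 24, |Parcel B| = 24, |Parcel C| = 21.
|Parcel A∩Parcel B|: x∈[3,6], y∈[6,10] → 3·4 = 12.
|Parcel A∩Parcel C| = 0 (no overlap).
|Parcel B∩Parcel C|: x∈[2,6], y∈[4,5] → 4·1 = 4.
|Parcel A∩Parcel B∩Parcel C| = 0.
|Parcel A ∪ Parcel B ∪ Parcel C| = 69 − 16 + 0 = 53.00.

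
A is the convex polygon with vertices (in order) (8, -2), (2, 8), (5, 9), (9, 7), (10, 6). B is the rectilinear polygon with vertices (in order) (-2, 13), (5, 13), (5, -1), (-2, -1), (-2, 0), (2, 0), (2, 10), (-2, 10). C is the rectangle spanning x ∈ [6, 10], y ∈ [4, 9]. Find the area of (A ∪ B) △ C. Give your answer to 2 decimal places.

84.50

|A ∪ B| = 91.
|(A ∪ B) ∩ C| = 13.25.
|(A ∪ B) △ C| = 91 + 20 − 26.5 = 84.50.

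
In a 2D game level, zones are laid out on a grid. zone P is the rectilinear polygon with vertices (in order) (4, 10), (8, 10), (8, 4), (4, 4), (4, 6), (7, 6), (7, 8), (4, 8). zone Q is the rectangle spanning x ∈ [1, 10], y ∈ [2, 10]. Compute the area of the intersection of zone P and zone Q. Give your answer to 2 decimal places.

The intersection is the polygon with vertices (8,10), (8,4), (4,4), (4,6), (7,6), (7,8), (4,8), (4,10).
By the shoelace formula its area is 18.00.

18.00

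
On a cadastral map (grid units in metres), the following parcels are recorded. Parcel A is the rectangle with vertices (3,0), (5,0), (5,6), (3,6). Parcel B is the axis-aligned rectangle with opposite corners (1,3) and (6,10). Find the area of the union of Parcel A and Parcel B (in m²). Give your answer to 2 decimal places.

By inclusion–exclusion:
Individual areas: |Parcel A| = 12, |Parcel B| = 35.
|Parcel A∩Parcel B|: x∈[3,5], y∈[3,6] → 2·3 = 6.
|Parcel A ∪ Parcel B| = 47 − 6 = 41.00.

41.00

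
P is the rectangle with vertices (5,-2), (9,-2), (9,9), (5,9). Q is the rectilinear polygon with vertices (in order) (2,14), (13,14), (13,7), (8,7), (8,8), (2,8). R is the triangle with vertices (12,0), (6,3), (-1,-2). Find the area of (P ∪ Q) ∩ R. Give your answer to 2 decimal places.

The region (P ∪ Q) ∩ R is the polygon with vertices (5,2.286), (6,3), (9,1.5), (9,-0.462), (5,-1.077).
By the shoelace formula its area is 12.47.

12.47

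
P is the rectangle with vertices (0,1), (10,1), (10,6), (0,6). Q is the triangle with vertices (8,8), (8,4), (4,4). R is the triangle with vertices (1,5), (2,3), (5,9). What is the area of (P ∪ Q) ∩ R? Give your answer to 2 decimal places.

3.75

The region (P ∪ Q) ∩ R is the polygon with vertices (3.5,6), (2,3), (1,5), (2,6).
By the shoelace formula its area is 3.75.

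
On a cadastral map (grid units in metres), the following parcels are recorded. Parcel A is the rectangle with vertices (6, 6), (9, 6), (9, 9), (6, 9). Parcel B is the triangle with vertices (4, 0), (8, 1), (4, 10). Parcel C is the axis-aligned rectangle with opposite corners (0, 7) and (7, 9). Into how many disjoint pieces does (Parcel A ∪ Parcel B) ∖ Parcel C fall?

3

(Parcel A ∪ Parcel B) ∖ Parcel C splits into 3 disjoint pieces (area 7, area 0.2222, area 18).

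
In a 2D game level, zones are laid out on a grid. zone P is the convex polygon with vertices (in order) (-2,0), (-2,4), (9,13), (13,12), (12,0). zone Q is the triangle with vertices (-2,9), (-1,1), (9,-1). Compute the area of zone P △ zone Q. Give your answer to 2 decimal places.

114.04

|zone P| = 137.5, |zone Q| = 39, |zone P∩zone Q| = 31.2307.
|zone P △ zone Q| = |zone P| + |zone Q| − 2·|zone P∩zone Q| = 137.5 + 39 − 62.4614 = 114.04.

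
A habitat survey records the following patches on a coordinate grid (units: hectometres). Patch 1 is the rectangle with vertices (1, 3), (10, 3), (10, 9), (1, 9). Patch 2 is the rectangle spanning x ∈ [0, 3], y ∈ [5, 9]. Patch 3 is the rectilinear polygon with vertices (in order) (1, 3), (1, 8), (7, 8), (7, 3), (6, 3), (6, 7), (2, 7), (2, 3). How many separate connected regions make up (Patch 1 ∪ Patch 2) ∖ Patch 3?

2

(Patch 1 ∪ Patch 2) ∖ Patch 3 splits into 2 disjoint pieces (area 28, area 16).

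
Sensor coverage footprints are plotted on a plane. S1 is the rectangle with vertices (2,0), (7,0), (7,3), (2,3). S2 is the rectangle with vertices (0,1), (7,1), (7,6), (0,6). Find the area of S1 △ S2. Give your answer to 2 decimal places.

30.00

|S1∩S2|: x∈[2,7], y∈[1,3] → 5·2 = 10.
|S1 △ S2| = |S1| + |S2| − 2·|S1∩S2| = 15 + 35 − 20 = 30.00.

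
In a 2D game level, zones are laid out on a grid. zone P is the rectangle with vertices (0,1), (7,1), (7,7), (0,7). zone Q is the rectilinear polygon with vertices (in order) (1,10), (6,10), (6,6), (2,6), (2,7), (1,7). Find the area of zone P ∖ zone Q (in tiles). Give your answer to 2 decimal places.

|zone P| = 42, |zone P∩zone Q| = 4.
|zone P ∖ zone Q| = |zone P| − |zone P∩zone Q| = 42 − 4 = 38.00.

38.00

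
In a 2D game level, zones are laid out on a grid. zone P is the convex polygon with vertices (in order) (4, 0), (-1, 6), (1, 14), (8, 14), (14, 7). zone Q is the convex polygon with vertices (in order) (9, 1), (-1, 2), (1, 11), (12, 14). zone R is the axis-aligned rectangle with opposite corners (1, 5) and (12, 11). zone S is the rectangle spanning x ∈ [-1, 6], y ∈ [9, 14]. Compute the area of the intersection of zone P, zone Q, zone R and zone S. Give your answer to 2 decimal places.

The intersection is the polygon with vertices (1,11), (6,11), (6,9), (1,9).
By the shoelace formula its area is 10.00.

10.00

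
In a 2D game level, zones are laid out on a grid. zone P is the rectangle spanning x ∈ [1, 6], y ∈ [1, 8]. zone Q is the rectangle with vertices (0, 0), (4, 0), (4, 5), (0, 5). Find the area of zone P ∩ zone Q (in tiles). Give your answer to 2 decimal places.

|zone P∩zone Q|: x∈[1,4], y∈[1,5] → 3·4 = 12.

12.00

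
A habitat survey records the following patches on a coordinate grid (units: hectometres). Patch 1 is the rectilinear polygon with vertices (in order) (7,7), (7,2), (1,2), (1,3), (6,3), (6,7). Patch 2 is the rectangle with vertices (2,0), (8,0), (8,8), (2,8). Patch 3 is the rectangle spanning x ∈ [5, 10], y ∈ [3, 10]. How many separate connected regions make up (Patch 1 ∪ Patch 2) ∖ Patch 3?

1

(Patch 1 ∪ Patch 2) ∖ Patch 3 is a single connected region.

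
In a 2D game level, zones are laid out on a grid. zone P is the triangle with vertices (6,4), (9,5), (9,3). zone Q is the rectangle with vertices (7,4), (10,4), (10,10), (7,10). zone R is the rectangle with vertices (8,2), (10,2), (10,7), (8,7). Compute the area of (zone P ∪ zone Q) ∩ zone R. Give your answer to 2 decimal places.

6.83

The region (zone P ∪ zone Q) ∩ zone R is the polygon with vertices (10,4), (9,4), (9,3), (8,3.333), (8,7), (10,7).
By the shoelace formula its area is 6.83.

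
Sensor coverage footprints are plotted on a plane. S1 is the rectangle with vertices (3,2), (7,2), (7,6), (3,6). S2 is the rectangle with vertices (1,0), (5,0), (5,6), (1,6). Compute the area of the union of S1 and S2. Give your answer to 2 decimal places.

32.00

By inclusion–exclusion:
Individual areas: |S1| = 16, |S2| = 24.
|S1∩S2|: x∈[3,5], y∈[2,6] → 2·4 = 8.
|S1 ∪ S2| = 40 − 8 = 32.00.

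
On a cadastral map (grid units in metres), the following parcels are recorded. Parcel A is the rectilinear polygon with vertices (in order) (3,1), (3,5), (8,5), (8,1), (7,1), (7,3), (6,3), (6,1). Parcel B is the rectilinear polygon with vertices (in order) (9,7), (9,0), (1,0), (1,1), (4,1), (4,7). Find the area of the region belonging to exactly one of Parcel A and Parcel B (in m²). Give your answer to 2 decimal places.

|Parcel A| = 18, |Parcel B| = 38, |Parcel A∩Parcel B| = 14.
|Parcel A △ Parcel B| = |Parcel A| + |Parcel B| − 2·|Parcel A∩Parcel B| = 18 + 38 − 28 = 28.00.

28.00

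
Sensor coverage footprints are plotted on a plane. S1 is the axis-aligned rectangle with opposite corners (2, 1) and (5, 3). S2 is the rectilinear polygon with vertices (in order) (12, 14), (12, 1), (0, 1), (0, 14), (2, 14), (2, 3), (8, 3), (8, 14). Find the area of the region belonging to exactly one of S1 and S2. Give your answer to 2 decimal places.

84.00

|S1| = 6, |S2| = 90, |S1∩S2| = 6.
|S1 △ S2| = |S1| + |S2| − 2·|S1∩S2| = 6 + 90 − 12 = 84.00.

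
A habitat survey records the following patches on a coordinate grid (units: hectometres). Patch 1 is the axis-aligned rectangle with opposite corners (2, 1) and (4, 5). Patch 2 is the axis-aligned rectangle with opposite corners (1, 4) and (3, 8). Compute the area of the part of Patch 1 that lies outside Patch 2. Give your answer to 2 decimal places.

|Patch 1∩Patch 2|: x∈[2,3], y∈[4,5] → 1·1 = 1.
|Patch 1| = 8.
|Patch 1 ∖ Patch 2| = |Patch 1| − |Patch 1∩Patch 2| = 8 − 1 = 7.00.

7.00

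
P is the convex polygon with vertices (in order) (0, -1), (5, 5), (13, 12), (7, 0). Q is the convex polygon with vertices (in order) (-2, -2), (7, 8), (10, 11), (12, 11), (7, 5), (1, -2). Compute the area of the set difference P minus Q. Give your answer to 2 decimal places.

|P| = 45.5, |P∩Q| = 17.7193.
|P ∖ Q| = |P| − |P∩Q| = 45.5 − 17.7193 = 27.78.

27.78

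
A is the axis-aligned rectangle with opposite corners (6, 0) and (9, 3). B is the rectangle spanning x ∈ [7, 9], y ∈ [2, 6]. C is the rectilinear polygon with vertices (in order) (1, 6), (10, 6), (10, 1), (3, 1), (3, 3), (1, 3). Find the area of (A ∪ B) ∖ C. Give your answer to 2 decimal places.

3.00

|A ∪ B| = 15.
|(A ∪ B) ∩ C| = 12.
|(A ∪ B) ∖ C| = 15 − 12 = 3.00.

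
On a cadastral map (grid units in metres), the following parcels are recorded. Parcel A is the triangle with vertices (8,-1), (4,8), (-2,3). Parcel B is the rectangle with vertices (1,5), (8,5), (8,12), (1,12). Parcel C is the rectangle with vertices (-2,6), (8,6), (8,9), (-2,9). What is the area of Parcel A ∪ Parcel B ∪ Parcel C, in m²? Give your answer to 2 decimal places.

87.75

By inclusion–exclusion:
Individual areas: |Parcel A| = 37, |Parcel B| = 49, |Parcel C| = 30.
|Parcel A∩Parcel B| = 7.25.
|Parcel A∩Parcel C| = 3.2889.
|Parcel B∩Parcel C|: x∈[1,8], y∈[6,9] → 7·3 = 21.
|Parcel A∩Parcel B∩Parcel C| = 3.2889.
|Parcel A ∪ Parcel B ∪ Parcel C| = 116 − 31.5389 + 3.2889 = 87.75.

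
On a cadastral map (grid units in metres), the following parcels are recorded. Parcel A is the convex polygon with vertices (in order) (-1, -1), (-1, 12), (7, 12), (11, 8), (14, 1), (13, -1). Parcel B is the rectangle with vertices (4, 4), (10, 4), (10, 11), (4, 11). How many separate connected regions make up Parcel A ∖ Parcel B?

1

Parcel A ∖ Parcel B is a single connected region.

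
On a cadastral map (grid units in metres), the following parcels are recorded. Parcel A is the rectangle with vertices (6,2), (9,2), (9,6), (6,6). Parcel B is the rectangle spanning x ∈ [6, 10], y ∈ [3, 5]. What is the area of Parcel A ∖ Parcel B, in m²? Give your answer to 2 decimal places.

6.00

|Parcel A∩Parcel B|: x∈[6,9], y∈[3,5] → 3·2 = 6.
|Parcel A| = 12.
|Parcel A ∖ Parcel B| = |Parcel A| − |Parcel A∩Parcel B| = 12 − 6 = 6.00.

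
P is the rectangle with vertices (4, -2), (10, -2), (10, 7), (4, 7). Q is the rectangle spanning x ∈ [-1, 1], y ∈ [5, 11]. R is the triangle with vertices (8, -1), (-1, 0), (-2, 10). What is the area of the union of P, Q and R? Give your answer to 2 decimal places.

By inclusion–exclusion:
Individual areas: |P| = 54, |Q| = 12, |R| = 44.5.
|P∩Q| = 0 (no overlap).
|P∩R| = 7.9111.
|Q∩R| = 5.6.
|P∩Q∩R| = 0.
|P ∪ Q ∪ R| = 110.5 − 13.5111 + 0 = 96.99.

96.99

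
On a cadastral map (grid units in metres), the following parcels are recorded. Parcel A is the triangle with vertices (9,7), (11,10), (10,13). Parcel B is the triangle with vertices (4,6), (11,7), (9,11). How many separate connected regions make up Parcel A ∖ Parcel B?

1

Parcel A ∖ Parcel B is a single connected region.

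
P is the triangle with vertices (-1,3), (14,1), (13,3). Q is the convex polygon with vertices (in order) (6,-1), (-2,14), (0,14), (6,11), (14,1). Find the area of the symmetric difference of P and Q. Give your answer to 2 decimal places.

89.60

|P| = 14, |Q| = 99, |P∩Q| = 11.7002.
|P △ Q| = |P| + |Q| − 2·|P∩Q| = 14 + 99 − 23.4003 = 89.60.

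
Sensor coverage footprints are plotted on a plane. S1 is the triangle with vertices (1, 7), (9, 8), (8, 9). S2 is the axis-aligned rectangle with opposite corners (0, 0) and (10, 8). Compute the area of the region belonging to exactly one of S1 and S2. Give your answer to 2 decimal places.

80.00

|S1| = 4.5, |S2| = 80, |S1∩S2| = 2.25.
|S1 △ S2| = |S1| + |S2| − 2·|S1∩S2| = 4.5 + 80 − 4.5 = 80.00.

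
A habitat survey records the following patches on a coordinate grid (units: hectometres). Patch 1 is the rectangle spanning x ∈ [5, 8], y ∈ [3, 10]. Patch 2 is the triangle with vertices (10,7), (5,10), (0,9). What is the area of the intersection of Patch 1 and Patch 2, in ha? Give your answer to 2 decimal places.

The intersection is the polygon with vertices (8,7.4), (5,8), (5,10), (8,8.2).
By the shoelace formula its area is 4.20.

4.20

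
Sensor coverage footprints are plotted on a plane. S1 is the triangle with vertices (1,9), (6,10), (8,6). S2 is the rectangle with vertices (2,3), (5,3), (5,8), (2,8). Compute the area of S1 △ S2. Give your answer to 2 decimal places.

24.81

|S1| = 11, |S2| = 15, |S1∩S2| = 0.5952.
|S1 △ S2| = |S1| + |S2| − 2·|S1∩S2| = 11 + 15 − 1.1905 = 24.81.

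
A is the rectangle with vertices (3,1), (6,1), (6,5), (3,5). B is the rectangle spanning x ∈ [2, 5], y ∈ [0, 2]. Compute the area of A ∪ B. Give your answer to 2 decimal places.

By inclusion–exclusion:
Individual areas: |A| = 12, |B| = 6.
|A∩B|: x∈[3,5], y∈[1,2] → 2·1 = 2.
|A ∪ B| = 18 − 2 = 16.00.

16.00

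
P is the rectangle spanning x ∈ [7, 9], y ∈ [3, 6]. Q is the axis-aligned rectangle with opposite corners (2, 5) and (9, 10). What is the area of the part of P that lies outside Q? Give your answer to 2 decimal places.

4.00

|P∩Q|: x∈[7,9], y∈[5,6] → 2·1 = 2.
|P| = 6.
|P ∖ Q| = |P| − |P∩Q| = 6 − 2 = 4.00.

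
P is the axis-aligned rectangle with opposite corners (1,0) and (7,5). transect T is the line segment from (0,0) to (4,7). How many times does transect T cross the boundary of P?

2

The segment meets the boundary at (1,1.75), (2.857,5).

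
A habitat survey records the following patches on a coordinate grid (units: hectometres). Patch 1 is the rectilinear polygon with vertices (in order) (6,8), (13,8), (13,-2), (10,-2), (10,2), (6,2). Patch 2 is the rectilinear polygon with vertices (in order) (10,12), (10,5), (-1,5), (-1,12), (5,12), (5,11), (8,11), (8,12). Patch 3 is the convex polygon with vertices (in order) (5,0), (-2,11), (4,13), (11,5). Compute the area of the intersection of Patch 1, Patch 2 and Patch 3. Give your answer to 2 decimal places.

The intersection is the polygon with vertices (10,5), (6,5), (6,8), (8.375,8), (10,6.143).
By the shoelace formula its area is 10.49.

10.49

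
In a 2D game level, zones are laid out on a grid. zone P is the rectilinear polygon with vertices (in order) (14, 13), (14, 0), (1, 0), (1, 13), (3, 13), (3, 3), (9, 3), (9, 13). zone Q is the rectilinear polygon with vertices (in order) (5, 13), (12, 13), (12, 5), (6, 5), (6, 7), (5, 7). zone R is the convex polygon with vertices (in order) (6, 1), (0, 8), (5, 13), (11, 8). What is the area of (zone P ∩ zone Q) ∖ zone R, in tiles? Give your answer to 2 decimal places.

19.53

|zone P ∩ zone Q| = 24.
|(zone P ∩ zone Q) ∩ zone R| = 4.4667.
|(zone P ∩ zone Q) ∖ zone R| = 24 − 4.4667 = 19.53.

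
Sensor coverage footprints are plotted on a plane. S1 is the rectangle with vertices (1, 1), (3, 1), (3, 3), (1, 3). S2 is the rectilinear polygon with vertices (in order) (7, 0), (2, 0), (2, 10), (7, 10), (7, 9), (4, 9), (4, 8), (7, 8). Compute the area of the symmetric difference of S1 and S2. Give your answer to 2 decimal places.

|S1| = 4, |S2| = 47, |S1∩S2| = 2.
|S1 △ S2| = |S1| + |S2| − 2·|S1∩S2| = 4 + 47 − 4 = 47.00.

47.00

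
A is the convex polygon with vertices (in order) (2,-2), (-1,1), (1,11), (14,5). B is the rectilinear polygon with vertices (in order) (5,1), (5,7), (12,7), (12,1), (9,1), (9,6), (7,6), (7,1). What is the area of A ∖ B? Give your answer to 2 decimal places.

74.63

|A| = 99.5, |A∩B| = 24.8686.
|A ∖ B| = |A| − |A∩B| = 99.5 − 24.8686 = 74.63.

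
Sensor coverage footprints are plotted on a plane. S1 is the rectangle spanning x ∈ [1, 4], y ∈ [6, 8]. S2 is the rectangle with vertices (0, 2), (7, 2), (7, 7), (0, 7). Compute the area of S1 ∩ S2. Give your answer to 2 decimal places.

3.00

|S1∩S2|: x∈[1,4], y∈[6,7] → 3·1 = 3.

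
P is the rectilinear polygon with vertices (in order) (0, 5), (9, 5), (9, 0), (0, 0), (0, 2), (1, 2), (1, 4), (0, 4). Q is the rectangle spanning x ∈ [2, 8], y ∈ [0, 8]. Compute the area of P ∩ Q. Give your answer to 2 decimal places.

The intersection is the polygon with vertices (8,5), (8,0), (2,0), (2,5).
By the shoelace formula its area is 30.00.

30.00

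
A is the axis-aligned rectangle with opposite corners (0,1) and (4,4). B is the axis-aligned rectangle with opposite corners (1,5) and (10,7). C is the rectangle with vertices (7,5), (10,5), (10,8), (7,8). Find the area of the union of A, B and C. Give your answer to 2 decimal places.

By inclusion–exclusion:
Individual areas: |A| = 12, |B| = 18, |C| = 9.
|A∩B| = 0 (no overlap).
|A∩C| = 0 (no overlap).
|B∩C|: x∈[7,10], y∈[5,7] → 3·2 = 6.
|A∩B∩C| = 0.
|A ∪ B ∪ C| = 39 − 6 + 0 = 33.00.

33.00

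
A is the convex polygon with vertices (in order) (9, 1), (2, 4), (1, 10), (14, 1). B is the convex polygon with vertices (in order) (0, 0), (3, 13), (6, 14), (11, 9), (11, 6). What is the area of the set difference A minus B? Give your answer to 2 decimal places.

18.06

|A| = 42, |A∩B| = 23.9419.
|A ∖ B| = |A| − |A∩B| = 42 − 23.9419 = 18.06.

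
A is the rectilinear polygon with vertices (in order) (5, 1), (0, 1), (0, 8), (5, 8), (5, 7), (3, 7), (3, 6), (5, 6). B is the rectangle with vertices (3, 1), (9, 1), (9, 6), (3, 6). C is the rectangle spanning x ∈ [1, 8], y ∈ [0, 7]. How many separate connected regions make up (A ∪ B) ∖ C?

2

(A ∪ B) ∖ C splits into 2 disjoint pieces (area 11, area 5).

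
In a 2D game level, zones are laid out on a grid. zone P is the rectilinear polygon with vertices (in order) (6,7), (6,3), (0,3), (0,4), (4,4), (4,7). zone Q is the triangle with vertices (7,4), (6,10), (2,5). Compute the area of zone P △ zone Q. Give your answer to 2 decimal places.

|zone P| = 12, |zone Q| = 14.5, |zone P∩zone Q| = 5.2.
|zone P △ zone Q| = |zone P| + |zone Q| − 2·|zone P∩zone Q| = 12 + 14.5 − 10.4 = 16.10.

16.10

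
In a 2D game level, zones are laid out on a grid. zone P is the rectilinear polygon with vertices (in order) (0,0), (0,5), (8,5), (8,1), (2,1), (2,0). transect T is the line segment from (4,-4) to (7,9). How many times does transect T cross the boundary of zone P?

2

The segment meets the boundary at (6.077,5), (5.154,1).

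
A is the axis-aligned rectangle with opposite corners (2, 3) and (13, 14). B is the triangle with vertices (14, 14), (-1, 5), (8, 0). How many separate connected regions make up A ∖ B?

3

A ∖ B splits into 3 disjoint pieces (area 16.0952, area 42.9, area 0.1).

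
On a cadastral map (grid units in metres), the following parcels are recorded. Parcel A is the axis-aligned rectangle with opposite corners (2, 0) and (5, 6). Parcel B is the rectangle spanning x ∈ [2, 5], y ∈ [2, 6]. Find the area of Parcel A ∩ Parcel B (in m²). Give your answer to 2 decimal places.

|Parcel A∩Parcel B|: x∈[2,5], y∈[2,6] → 3·4 = 12.

12.00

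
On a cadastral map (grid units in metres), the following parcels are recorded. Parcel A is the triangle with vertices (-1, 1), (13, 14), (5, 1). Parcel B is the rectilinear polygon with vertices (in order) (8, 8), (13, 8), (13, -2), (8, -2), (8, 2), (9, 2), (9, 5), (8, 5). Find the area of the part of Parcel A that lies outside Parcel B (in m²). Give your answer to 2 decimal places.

|Parcel A| = 39, |Parcel A∩Parcel B| = 1.3894.
|Parcel A ∖ Parcel B| = |Parcel A| − |Parcel A∩Parcel B| = 39 − 1.3894 = 37.61.

37.61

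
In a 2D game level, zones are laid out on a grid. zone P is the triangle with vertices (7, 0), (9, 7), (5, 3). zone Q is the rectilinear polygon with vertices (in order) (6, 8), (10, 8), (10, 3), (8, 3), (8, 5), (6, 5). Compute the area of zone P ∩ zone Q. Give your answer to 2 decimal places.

The intersection is the polygon with vertices (9,7), (8,3.5), (8,5), (7,5).
By the shoelace formula its area is 1.75.

1.75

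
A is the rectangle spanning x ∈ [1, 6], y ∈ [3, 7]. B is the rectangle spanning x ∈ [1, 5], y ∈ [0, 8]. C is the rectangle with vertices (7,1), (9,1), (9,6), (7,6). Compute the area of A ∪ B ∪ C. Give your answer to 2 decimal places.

46.00

By inclusion–exclusion:
Individual areas: |A| = 20, |B| = 32, |C| = 10.
|A∩B|: x∈[1,5], y∈[3,7] → 4·4 = 16.
|A∩C| = 0 (no overlap).
|B∩C| = 0 (no overlap).
|A∩B∩C| = 0.
|A ∪ B ∪ C| = 62 − 16 + 0 = 46.00.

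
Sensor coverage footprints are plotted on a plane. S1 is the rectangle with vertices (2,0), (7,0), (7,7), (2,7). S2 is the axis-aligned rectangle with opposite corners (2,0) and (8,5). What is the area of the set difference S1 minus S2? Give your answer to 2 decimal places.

|S1∩S2|: x∈[2,7], y∈[0,5] → 5·5 = 25.
|S1| = 35.
|S1 ∖ S2| = |S1| − |S1∩S2| = 35 − 25 = 10.00.

10.00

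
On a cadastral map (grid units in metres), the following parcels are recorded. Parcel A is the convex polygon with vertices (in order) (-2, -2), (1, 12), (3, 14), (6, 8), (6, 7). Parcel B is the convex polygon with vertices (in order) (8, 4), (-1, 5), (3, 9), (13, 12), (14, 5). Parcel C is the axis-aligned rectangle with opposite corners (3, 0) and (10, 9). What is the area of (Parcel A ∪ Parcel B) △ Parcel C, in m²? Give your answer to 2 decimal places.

|Parcel A ∪ Parcel B| = 108.0063.
|(Parcel A ∪ Parcel B) ∩ Parcel C| = 33.628.
|(Parcel A ∪ Parcel B) △ Parcel C| = 108.0063 + 63 − 67.2561 = 103.75.

103.75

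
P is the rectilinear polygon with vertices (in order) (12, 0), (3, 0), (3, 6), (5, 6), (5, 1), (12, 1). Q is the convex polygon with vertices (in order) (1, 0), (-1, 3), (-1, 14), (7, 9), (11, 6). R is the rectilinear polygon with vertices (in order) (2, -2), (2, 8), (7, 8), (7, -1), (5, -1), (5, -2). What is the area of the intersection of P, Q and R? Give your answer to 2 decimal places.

The intersection is the polygon with vertices (5,6), (5,2.4), (3,1.2), (3,6).
By the shoelace formula its area is 8.40.

8.40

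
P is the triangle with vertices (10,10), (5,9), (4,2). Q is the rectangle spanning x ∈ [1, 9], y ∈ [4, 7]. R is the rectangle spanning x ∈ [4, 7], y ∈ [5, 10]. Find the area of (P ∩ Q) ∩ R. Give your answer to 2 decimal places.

4.48

The region (P ∩ Q) ∩ R is the polygon with vertices (7,7), (7,6), (6.25,5), (4.429,5), (4.714,7).
By the shoelace formula its area is 4.48.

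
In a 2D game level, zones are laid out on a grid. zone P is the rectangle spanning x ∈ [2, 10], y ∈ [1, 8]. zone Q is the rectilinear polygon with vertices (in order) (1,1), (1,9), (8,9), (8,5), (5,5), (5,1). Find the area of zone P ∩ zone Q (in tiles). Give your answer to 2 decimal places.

30.00

The intersection is the polygon with vertices (2,8), (8,8), (8,5), (5,5), (5,1), (2,1).
By the shoelace formula its area is 30.00.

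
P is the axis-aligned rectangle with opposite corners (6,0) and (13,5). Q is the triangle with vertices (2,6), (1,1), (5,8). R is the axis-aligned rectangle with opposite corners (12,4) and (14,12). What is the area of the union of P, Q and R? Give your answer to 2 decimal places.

By inclusion–exclusion:
Individual areas: |P| = 35, |Q| = 6.5, |R| = 16.
|P∩Q| = 0.
|P∩R|: x∈[12,13], y∈[4,5] → 1·1 = 1.
|Q∩R| = 0.
|P∩Q∩R| = 0.
|P ∪ Q ∪ R| = 57.5 − 1 + 0 = 56.50.

56.50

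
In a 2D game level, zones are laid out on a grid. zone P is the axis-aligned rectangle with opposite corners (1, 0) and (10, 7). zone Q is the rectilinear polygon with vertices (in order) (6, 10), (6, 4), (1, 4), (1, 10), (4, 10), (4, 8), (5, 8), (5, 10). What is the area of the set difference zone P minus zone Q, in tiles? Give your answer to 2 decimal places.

|zone P| = 63, |zone P∩zone Q| = 15.
|zone P ∖ zone Q| = |zone P| − |zone P∩zone Q| = 63 − 15 = 48.00.

48.00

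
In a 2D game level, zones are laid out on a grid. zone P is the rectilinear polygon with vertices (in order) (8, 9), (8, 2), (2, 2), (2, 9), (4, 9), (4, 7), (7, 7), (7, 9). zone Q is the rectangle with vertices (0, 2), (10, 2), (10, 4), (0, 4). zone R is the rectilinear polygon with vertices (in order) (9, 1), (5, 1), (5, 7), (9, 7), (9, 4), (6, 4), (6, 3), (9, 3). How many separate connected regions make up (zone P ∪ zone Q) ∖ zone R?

(zone P ∪ zone Q) ∖ zone R splits into 3 disjoint pieces (area 5, area 23, area 2).

3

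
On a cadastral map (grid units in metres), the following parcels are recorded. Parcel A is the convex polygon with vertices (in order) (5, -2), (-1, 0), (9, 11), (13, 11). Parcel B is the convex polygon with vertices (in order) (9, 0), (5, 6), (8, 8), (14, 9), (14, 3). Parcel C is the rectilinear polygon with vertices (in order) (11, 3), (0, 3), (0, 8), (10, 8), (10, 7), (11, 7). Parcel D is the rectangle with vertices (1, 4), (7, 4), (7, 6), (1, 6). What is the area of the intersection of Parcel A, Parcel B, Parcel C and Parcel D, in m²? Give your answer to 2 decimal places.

2.67

The intersection is the polygon with vertices (5,6), (7,6), (7,4), (6.333,4).
By the shoelace formula its area is 2.67.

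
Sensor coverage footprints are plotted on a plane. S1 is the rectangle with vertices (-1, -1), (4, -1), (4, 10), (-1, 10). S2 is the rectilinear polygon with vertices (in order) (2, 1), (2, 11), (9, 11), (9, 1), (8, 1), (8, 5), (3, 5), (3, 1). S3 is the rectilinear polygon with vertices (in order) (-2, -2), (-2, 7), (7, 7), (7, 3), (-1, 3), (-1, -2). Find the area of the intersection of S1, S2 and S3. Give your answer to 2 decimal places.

6.00

The intersection is the polygon with vertices (4,5), (3,5), (3,3), (2,3), (2,7), (4,7).
By the shoelace formula its area is 6.00.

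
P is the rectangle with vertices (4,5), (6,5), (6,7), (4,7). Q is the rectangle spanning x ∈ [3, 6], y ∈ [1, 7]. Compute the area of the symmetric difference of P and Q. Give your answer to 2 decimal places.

14.00

|P∩Q|: x∈[4,6], y∈[5,7] → 2·2 = 4.
|P △ Q| = |P| + |Q| − 2·|P∩Q| = 4 + 18 − 8 = 14.00.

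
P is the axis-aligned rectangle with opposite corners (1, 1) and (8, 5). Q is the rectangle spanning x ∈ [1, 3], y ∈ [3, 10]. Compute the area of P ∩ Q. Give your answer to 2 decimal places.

4.00

|P∩Q|: x∈[1,3], y∈[3,5] → 2·2 = 4.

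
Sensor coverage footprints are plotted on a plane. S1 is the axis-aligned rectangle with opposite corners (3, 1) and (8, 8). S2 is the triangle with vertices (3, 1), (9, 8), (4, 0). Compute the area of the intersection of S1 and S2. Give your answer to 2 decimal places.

The intersection is the polygon with vertices (8,6.4), (4.625,1), (3,1), (8,6.833).
By the shoelace formula its area is 5.47.

5.47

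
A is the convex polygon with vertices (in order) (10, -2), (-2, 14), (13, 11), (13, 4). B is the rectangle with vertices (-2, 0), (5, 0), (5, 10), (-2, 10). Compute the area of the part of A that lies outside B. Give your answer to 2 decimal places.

101.83

|A| = 112.5, |A∩B| = 10.6667.
|A ∖ B| = |A| − |A∩B| = 112.5 − 10.6667 = 101.83.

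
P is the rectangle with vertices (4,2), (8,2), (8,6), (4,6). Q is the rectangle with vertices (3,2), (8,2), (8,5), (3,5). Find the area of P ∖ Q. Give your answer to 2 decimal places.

4.00

|P∩Q|: x∈[4,8], y∈[2,5] → 4·3 = 12.
|P| = 16.
|P ∖ Q| = |P| − |P∩Q| = 16 − 12 = 4.00.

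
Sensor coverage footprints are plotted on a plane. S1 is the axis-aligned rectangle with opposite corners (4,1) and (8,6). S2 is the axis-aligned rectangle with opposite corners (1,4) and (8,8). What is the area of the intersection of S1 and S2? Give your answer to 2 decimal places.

8.00

|S1∩S2|: x∈[4,8], y∈[4,6] → 4·2 = 8.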